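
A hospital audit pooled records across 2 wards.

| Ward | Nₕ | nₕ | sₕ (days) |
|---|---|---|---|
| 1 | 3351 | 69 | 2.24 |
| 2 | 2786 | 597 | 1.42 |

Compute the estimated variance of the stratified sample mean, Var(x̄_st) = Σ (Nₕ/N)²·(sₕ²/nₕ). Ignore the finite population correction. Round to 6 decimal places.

N = 6137; Wₕ = Nₕ/N.
ward 1: (3351/6137)²·2.24²/69 = 0.021681212
ward 2: (2786/6137)²·1.42²/597 = 0.000696069
Sum = 0.022377281 → 0.022377.

0.022377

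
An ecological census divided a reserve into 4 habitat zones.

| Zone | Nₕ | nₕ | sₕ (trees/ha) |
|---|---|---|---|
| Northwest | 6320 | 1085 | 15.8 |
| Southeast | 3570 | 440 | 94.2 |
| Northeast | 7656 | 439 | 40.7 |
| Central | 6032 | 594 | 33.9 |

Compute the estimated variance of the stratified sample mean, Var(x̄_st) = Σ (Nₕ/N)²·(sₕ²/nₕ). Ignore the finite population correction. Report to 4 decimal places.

1.0034

N = 23578. Term for each stratum: Wₕ²sₕ²/nₕ.
Var(x̄_st) = 0.0165312 + 0.4623508 + 0.3978453 + 0.1266257 = 1.0033530 → 1.0034.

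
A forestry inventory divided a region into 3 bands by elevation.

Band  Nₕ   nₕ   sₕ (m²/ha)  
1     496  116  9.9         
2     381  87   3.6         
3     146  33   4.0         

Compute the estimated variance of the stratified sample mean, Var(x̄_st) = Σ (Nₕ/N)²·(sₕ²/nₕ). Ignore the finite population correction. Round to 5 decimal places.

N = 1023. Term for each stratum: Wₕ²sₕ²/nₕ.
Var(x̄_st) = 0.19862069 + 0.02066257 + 0.00987553 = 0.22915880 → 0.22916.

0.22916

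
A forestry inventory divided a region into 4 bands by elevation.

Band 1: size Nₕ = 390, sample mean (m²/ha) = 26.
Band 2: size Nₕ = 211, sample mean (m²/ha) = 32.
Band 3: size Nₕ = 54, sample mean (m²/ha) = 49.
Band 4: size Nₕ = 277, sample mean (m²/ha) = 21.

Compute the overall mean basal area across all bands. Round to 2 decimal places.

x̄_st = (Σ Nₕx̄ₕ) / (Σ Nₕ) = (390·26 + 211·32 + 54·49 + 277·21) / 932
= 25355 / 932 = 27.2049... → 27.20.

27.20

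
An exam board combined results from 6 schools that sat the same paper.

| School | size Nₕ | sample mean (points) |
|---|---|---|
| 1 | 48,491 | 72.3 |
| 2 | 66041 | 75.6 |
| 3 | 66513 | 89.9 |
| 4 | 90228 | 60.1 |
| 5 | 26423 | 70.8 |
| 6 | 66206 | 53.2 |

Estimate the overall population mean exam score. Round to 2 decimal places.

69.51

N = 363902; weights Wₕ = Nₕ/N = (0.1333, 0.1815, 0.1828, 0.2479, 0.0726, 0.1819).
x̄_st = Σ Wₕ·x̄ₕ = 0.1333·72.3 + 0.1815·75.6 + 0.1828·89.9 + 0.2479·60.1 + 0.0726·70.8 + 0.1819·53.2 ≈ 69.5070...
→ 69.51.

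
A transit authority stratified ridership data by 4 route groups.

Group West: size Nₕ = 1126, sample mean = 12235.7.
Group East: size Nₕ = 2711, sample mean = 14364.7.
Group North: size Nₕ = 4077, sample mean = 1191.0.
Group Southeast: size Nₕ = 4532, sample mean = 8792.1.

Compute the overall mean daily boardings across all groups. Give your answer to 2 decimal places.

N = 12446; weights Wₕ = Nₕ/N = (0.0905, 0.2178, 0.3276, 0.3641).
x̄_st = Σ Wₕ·x̄ₕ = 0.0905·12235.7 + 0.2178·14364.7 + 0.3276·1191.0 + 0.3641·8792.1 ≈ 7827.5433...
→ 7827.54.

7827.54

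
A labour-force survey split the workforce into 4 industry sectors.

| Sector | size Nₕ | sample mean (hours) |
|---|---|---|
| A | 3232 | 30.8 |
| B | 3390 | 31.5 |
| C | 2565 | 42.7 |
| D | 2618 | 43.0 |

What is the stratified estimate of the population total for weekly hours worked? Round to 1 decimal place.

Estimate total by summing Nₕ·x̄ₕ over strata.
3232·30.8 + 3390·31.5 + 2565·42.7 + 2618·43.0 = 99545.6 + 106785 + 109525.5 + 112574 = 428430.1.

428430.1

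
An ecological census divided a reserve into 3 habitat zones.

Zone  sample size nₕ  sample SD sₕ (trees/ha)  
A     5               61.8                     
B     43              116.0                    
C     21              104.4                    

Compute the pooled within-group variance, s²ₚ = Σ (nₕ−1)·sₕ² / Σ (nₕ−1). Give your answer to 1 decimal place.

12097.2

Degrees of freedom: 4 + 42 + 20 = 66.
Σ(nₕ−1)sₕ² = 4·3819.24 + 42·13456 + 20·10899.36 = 798416.16.
s²ₚ = 798416.16 / 66 = 12097.215... → 12097.2.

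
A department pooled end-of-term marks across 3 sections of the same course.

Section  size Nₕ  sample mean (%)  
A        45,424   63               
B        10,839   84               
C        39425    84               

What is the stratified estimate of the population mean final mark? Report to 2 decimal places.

74.03

N = 95688; weights Wₕ = Nₕ/N = (0.4747, 0.1133, 0.4120).
x̄_st = Σ Wₕ·x̄ₕ = 0.4747·63 + 0.1133·84 + 0.4120·84 ≈ 74.0311...
→ 74.03.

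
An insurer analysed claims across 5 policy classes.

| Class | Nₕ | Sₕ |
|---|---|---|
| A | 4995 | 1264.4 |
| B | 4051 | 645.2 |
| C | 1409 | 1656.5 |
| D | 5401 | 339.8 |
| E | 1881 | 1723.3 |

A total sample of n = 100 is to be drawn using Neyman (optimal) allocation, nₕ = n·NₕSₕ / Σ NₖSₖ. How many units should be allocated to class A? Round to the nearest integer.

39

Σ NₕSₕ = 4995·1264.4 + 4051·645.2 + 1409·1656.5 + 5401·339.8 + 1881·1723.3 = 16340178.8.
Share for A: 6315678/16340178.8 = 0.38651.
n_A = 100 × 0.38651 = 38.651... → 39.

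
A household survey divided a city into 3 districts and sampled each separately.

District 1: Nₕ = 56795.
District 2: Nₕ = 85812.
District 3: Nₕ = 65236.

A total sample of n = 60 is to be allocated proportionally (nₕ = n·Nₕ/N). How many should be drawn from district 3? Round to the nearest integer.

N = 56795 + 85812 + 65236 = 207843.
n_3 = 60·65236/207843 = 18.832... → 19.

19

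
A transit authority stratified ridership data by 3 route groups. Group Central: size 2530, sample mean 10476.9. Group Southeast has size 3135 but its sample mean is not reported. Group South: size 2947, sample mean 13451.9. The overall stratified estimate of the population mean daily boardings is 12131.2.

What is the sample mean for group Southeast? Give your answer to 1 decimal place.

N = 2530 + 3135 + 2947 = 8612.
Overall total = μ·N = 12131.2·8612 = 104473894.4.
Subtract the known strata: 2530·10476.9 + 2947·13451.9 = 66149306.3.
Remaining total for group Southeast: 104473894.4 − 66149306.3 = 38324588.1.
Divide by its size: 38324588.1 / 3135 = 12224.749... → 12224.7.

12224.7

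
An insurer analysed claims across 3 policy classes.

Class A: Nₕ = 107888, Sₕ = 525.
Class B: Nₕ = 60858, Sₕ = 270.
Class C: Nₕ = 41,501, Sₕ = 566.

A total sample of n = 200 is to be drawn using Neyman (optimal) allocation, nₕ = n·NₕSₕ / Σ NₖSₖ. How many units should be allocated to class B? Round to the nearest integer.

34

A: NₕSₕ = 107888·525 = 56641200
B: NₕSₕ = 60858·270 = 16431660
C: NₕSₕ = 41501·566 = 23489566
Σ NₕSₕ = 96562426.
n_B = 200·16431660/96562426 = 34.033... → 34.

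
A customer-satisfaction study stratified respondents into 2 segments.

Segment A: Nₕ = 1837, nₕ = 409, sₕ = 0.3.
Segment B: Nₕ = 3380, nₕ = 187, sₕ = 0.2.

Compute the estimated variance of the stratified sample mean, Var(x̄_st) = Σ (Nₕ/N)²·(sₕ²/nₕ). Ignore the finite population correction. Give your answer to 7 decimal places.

0.0001171

N = 5217; Wₕ = Nₕ/N.
segment A: (1837/5217)²·0.3²/409 = 0.0000272832
segment B: (3380/5217)²·0.2²/187 = 0.0000897863
Sum = 0.0001170695 → 0.0001171.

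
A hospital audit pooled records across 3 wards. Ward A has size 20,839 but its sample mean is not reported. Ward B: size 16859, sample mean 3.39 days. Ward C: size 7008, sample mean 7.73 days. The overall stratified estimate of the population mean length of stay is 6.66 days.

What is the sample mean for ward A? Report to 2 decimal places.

N = 20839 + 16859 + 7008 = 44706.
Overall total = μ·N = 6.66·44706 = 297741.96.
Subtract the known strata: 16859·3.39 + 7008·7.73 = 111323.85.
Remaining total for ward A: 297741.96 − 111323.85 = 186418.11.
Divide by its size: 186418.11 / 20839 = 8.9456... → 8.95.

8.95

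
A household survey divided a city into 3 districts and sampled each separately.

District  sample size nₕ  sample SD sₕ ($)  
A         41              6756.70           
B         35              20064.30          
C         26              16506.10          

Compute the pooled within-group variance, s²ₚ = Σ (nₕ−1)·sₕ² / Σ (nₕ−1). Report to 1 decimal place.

Degrees of freedom: 40 + 34 + 25 = 99.
Σ(nₕ−1)sₕ² = 40·45652994.89 + 34·402576134.49 + 25·272451337.21 = 22324991798.51.
s²ₚ = 22324991798.51 / 99 = 225504967.662... → 225504967.7.

225504967.7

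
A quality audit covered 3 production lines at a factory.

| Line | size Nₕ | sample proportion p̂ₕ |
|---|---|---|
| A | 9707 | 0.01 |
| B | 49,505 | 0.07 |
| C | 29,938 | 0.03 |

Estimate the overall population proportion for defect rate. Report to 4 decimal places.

N = 9707 + 49505 + 29938 = 89150.
Overall proportion = Σ (Nₕ/N)·p̂ₕ.
Σ Nₕp̂ₕ = 97.07 + 3465.35 + 898.14 = 4460.56.
4460.56 / 89150 = 0.050034... → 0.0500.

0.0500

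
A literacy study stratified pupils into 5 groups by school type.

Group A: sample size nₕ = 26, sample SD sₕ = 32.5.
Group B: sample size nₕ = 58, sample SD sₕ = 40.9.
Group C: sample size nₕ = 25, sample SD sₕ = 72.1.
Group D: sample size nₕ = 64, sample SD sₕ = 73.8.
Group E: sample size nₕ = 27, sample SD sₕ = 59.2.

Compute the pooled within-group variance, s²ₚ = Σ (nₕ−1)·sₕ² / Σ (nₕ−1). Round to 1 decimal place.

3491.1

A: (26−1)·32.5² = 25·1056.25 = 26406.25
B: (58−1)·40.9² = 57·1672.81 = 95350.17
C: (25−1)·72.1² = 24·5198.41 = 124761.84
D: (64−1)·73.8² = 63·5446.44 = 343125.72
E: (27−1)·59.2² = 26·3504.64 = 91120.64
Numerator = 680764.62; denominator = Σ(nₕ−1) = 195.
s²ₚ = 680764.62/195 = 3491.101... → 3491.1.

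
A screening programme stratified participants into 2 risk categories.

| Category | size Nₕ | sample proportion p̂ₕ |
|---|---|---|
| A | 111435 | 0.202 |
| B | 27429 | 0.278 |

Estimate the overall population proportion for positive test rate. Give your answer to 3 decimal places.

0.217

Wₕ = Nₕ/N with N = 138864: 0.8025, 0.1975.
p̂_st = 0.8025·0.202 + 0.1975·0.278 ≈ 0.21701... → 0.217.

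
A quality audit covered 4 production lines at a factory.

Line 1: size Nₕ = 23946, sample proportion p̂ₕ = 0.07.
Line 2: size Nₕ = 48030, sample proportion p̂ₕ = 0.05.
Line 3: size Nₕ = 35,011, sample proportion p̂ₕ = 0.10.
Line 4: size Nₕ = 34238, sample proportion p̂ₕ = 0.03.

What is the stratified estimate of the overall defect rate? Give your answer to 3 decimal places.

0.061

Wₕ = Nₕ/N with N = 141225: 0.1696, 0.3401, 0.2479, 0.2424.
p̂_st = 0.1696·0.07 + 0.3401·0.05 + 0.2479·0.10 + 0.2424·0.03 ≈ 0.06094... → 0.061.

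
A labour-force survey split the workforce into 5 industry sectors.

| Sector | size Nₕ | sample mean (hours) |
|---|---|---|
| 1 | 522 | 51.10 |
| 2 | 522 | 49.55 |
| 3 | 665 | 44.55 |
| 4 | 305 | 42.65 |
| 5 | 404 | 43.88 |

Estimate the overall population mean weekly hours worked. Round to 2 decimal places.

46.69

x̄_st = (Σ Nₕx̄ₕ) / (Σ Nₕ) = (522·51.10 + 522·49.55 + 665·44.55 + 305·42.65 + 404·43.88) / 2418
= 112900.82 / 2418 = 46.6918... → 46.69.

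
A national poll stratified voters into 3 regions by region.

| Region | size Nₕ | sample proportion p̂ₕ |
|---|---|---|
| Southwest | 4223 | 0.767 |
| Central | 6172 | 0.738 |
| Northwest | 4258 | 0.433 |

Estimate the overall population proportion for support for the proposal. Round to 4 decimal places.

N = 4223 + 6172 + 4258 = 14653.
Overall proportion = Σ (Nₕ/N)·p̂ₕ.
Σ Nₕp̂ₕ = 3239.041 + 4554.936 + 1843.714 = 9637.691.
9637.691 / 14653 = 0.657728... → 0.6577.

0.6577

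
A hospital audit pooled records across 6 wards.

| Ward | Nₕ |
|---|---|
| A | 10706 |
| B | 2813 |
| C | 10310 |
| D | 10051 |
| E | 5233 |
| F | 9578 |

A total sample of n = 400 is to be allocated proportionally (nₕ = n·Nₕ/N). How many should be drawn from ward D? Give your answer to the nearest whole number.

83

Share of ward D = 10051/48691 = 0.20642.
Allocate 400 × 0.20642 = 82.570... → 83.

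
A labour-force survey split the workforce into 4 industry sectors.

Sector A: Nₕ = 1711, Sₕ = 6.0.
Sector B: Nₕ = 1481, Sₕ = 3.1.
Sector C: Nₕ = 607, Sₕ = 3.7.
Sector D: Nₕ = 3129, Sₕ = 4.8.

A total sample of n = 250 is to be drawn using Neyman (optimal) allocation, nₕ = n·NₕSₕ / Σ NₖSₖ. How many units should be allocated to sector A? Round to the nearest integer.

80

Σ NₕSₕ = 1711·6.0 + 1481·3.1 + 607·3.7 + 3129·4.8 = 32122.2.
Share for A: 10266/32122.2 = 0.31959.
n_A = 250 × 0.31959 = 79.898... → 80.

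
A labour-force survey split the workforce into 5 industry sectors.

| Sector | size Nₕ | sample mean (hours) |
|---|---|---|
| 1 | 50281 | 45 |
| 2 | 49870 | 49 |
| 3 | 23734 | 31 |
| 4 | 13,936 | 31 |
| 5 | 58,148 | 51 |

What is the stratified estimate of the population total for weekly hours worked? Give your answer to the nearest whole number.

1: 50281·45 = 2262645
2: 49870·49 = 2443630
3: 23734·31 = 735754
4: 13936·31 = 432016
5: 58148·51 = 2965548
τ̂ = Σ Nₕx̄ₕ = 8839593.

8839593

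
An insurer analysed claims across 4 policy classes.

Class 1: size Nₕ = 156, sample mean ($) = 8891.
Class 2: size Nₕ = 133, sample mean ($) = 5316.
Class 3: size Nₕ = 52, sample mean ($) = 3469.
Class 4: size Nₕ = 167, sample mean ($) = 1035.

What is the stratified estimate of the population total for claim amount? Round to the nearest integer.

2447257

Estimate total by summing Nₕ·x̄ₕ over strata.
156·8891 + 133·5316 + 52·3469 + 167·1035 = 1386996 + 707028 + 180388 + 172845 = 2447257.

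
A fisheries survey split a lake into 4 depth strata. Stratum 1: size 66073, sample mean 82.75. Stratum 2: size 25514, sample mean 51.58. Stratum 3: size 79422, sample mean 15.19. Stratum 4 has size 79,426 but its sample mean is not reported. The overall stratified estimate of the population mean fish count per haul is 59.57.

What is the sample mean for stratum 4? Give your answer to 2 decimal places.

Σ Nₕx̄ₕ = N·μ, so 79426·x̄_4 = 250435·59.57 − (66073·82.75 + 25514·51.58 + 79422·15.19).
= 14918412.95 − 7989973.05 = 6928439.9.
x̄_4 = 6928439.9 / 79426 = 87.2314... → 87.23.

87.23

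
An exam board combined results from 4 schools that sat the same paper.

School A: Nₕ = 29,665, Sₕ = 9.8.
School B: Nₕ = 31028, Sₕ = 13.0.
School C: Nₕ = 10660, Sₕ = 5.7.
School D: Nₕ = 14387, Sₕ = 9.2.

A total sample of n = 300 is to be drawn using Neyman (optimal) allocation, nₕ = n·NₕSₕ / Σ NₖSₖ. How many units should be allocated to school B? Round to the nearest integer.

A: NₕSₕ = 29665·9.8 = 290717
B: NₕSₕ = 31028·13.0 = 403364
C: NₕSₕ = 10660·5.7 = 60762
D: NₕSₕ = 14387·9.2 = 132360.4
Σ NₕSₕ = 887203.4.
n_B = 300·403364/887203.4 = 136.394... → 136.

136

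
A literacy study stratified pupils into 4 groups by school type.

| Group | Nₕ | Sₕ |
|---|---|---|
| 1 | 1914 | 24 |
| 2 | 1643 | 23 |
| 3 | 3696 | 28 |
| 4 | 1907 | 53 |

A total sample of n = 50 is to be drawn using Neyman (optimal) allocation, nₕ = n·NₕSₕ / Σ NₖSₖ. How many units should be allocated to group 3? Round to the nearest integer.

Σ NₕSₕ = 1914·24 + 1643·23 + 3696·28 + 1907·53 = 288284.
Share for 3: 103488/288284 = 0.35898.
n_3 = 50 × 0.35898 = 17.949... → 18.

18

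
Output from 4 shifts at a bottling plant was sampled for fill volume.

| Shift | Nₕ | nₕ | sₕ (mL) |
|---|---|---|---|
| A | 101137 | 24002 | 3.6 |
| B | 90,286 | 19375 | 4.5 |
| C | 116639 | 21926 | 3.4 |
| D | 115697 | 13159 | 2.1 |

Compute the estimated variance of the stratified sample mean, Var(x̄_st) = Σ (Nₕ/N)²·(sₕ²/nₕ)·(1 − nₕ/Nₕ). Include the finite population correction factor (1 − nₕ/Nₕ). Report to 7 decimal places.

N = 423759; Wₕ = Nₕ/N.
shift A: (101137/423759)²·3.6²/24002·(1 − 24002/101137) = 0.0000234575
shift B: (90286/423759)²·4.5²/19375·(1 − 19375/90286) = 0.0000372631
shift C: (116639/423759)²·3.4²/21926·(1 − 21926/116639) = 0.0000324350
shift D: (115697/423759)²·2.1²/13159·(1 − 13159/115697) = 0.0000221404
Sum = 0.0001152960 → 0.0001153.

0.0001153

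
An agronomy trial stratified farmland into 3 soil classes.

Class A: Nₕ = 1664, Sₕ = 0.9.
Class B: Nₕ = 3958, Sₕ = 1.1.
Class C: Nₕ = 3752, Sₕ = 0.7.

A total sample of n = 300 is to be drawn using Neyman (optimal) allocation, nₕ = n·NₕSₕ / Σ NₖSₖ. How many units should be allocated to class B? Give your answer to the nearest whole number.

A: NₕSₕ = 1664·0.9 = 1497.6
B: NₕSₕ = 3958·1.1 = 4353.8
C: NₕSₕ = 3752·0.7 = 2626.4
Σ NₕSₕ = 8477.8.
n_B = 300·4353.8/8477.8 = 154.066... → 154.

154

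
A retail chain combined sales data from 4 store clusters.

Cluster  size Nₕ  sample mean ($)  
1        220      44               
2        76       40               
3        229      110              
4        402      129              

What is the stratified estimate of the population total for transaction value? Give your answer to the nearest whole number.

89768

Estimate total by summing Nₕ·x̄ₕ over strata.
220·44 + 76·40 + 229·110 + 402·129 = 9680 + 3040 + 25190 + 51858 = 89768.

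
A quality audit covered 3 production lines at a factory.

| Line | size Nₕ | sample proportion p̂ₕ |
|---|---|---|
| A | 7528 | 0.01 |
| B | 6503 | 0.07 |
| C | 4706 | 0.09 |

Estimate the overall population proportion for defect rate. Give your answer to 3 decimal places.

Wₕ = Nₕ/N with N = 18737: 0.4018, 0.3471, 0.2512.
p̂_st = 0.4018·0.01 + 0.3471·0.07 + 0.2512·0.09 ≈ 0.05092... → 0.051.

0.051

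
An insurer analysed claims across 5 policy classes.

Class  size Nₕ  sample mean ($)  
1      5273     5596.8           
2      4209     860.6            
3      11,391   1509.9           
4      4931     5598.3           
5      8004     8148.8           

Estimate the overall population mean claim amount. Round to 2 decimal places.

4234.55

N = 33808; weights Wₕ = Nₕ/N = (0.1560, 0.1245, 0.3369, 0.1459, 0.2367).
x̄_st = Σ Wₕ·x̄ₕ = 0.1560·5596.8 + 0.1245·860.6 + 0.3369·1509.9 + 0.1459·5598.3 + 0.2367·8148.8 ≈ 4234.5503...
→ 4234.55.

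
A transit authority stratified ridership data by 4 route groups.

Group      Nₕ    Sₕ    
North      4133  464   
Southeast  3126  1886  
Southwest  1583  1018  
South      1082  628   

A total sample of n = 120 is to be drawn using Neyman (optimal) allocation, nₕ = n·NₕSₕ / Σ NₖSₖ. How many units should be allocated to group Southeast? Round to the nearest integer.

North: NₕSₕ = 4133·464 = 1917712
Southeast: NₕSₕ = 3126·1886 = 5895636
Southwest: NₕSₕ = 1583·1018 = 1611494
South: NₕSₕ = 1082·628 = 679496
Σ NₕSₕ = 10104338.
n_Southeast = 120·5895636/10104338 = 70.017... → 70.

70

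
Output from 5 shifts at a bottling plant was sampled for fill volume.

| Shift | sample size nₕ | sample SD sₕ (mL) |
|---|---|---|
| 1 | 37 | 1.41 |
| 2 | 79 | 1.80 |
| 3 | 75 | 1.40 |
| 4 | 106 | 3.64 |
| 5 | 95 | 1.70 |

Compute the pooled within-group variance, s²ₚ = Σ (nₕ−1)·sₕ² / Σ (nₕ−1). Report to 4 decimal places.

Degrees of freedom: 36 + 78 + 74 + 105 + 94 = 387.
Σ(nₕ−1)sₕ² = 36·1.9881 + 78·3.24 + 74·1.96 + 105·13.2496 + 94·2.89 = 2132.1996.
s²ₚ = 2132.1996 / 387 = 5.509560... → 5.5096.

5.5096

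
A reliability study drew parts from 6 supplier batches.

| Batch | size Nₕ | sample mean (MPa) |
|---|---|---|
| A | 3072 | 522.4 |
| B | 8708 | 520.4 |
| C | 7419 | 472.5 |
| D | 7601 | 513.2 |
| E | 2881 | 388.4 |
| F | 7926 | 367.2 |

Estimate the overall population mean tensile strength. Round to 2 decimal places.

467.26

N = 3072 + 8708 + 7419 + 7601 + 2881 + 7926 = 37607.
The stratified mean weights each stratum mean by its population share Nₕ/N.
Σ Nₕx̄ₕ = 3072·522.4 + 8708·520.4 + 7419·472.5 + 7601·513.2 + 2881·388.4 + 7926·367.2 = 1604812.8 + 4531643.2 + 3505477.5 + 3900833.2 + 1118980.4 + 2910427.2 = 17572174.3.
Divide by N: 17572174.3 / 37607 = 467.2581... → 467.26.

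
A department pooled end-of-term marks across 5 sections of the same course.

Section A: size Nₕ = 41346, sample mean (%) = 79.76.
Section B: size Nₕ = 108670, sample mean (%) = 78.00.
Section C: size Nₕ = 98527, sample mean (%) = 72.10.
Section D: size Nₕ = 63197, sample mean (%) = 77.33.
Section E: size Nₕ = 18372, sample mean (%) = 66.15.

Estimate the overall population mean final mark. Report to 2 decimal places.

N = 41346 + 108670 + 98527 + 63197 + 18372 = 330112.
Overall mean = Σ (Nₕ/N)·x̄ₕ — weight by population share, not a simple average.
Σ Nₕx̄ₕ = 41346·79.76 + 108670·78.00 + 98527·72.10 + 63197·77.33 + 18372·66.15 = 3297756.96 + 8476260 + 7103796.7 + 4887024.01 + 1215307.8 = 24980145.47.
Divide by N: 24980145.47 / 330112 = 75.6717... → 75.67.

75.67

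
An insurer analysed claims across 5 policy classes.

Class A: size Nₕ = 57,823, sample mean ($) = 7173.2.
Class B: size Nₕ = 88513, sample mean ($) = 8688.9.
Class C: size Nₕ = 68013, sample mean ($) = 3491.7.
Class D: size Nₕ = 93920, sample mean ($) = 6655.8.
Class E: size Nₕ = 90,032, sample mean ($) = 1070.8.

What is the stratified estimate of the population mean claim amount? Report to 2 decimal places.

5379.99

N = 57823 + 88513 + 68013 + 93920 + 90032 = 398301.
The stratified mean weights each stratum mean by its population share Nₕ/N.
Σ Nₕx̄ₕ = 57823·7173.2 + 88513·8688.9 + 68013·3491.7 + 93920·6655.8 + 90032·1070.8 = 414775943.6 + 769080605.7 + 237480992.1 + 625112736 + 96406265.6 = 2142856543.
Divide by N: 2142856543 / 398301 = 5379.9929... → 5379.99.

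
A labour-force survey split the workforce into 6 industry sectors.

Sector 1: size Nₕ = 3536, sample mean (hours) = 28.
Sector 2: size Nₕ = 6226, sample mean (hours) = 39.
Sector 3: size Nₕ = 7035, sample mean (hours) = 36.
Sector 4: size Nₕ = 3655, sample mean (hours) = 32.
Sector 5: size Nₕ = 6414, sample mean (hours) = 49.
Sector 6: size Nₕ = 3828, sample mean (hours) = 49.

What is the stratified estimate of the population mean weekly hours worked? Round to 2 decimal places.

39.55

N = 3536 + 6226 + 7035 + 3655 + 6414 + 3828 = 30694.
Weight each subgroup mean by Nₕ/N and sum.
Σ Nₕx̄ₕ = 3536·28 + 6226·39 + 7035·36 + 3655·32 + 6414·49 + 3828·49 = 99008 + 242814 + 253260 + 116960 + 314286 + 187572 = 1213900.
Divide by N: 1213900 / 30694 = 39.5484... → 39.55.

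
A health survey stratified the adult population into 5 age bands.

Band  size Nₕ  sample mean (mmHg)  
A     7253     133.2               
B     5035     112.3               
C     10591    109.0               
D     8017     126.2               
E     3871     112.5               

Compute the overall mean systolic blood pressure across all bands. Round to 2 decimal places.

x̄_st = (Σ Nₕx̄ₕ) / (Σ Nₕ) = (7253·133.2 + 5035·112.3 + 10591·109.0 + 8017·126.2 + 3871·112.5) / 34767
= 4133182 / 34767 = 118.8823... → 118.88.

118.88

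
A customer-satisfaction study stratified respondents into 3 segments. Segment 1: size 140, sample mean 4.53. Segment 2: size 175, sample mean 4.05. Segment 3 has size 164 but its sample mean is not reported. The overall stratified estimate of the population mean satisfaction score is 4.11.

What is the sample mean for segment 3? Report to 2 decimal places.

3.82

N = 140 + 175 + 164 = 479.
Overall total = μ·N = 4.11·479 = 1968.69.
Subtract the known strata: 140·4.53 + 175·4.05 = 1342.95.
Remaining total for segment 3: 1968.69 − 1342.95 = 625.74.
Divide by its size: 625.74 / 164 = 3.8155... → 3.82.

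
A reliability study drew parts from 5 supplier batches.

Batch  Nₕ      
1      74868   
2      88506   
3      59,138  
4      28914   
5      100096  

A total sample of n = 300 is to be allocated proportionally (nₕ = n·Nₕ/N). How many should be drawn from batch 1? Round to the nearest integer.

N = 74868 + 88506 + 59138 + 28914 + 100096 = 351522.
n_1 = 300·74868/351522 = 63.895... → 64.

64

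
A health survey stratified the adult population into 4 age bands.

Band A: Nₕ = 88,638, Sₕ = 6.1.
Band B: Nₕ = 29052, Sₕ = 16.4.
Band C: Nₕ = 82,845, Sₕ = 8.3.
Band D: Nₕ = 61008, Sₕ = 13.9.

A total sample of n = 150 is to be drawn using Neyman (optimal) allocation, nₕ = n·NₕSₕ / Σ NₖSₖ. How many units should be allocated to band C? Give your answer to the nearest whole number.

40

Σ NₕSₕ = 88638·6.1 + 29052·16.4 + 82845·8.3 + 61008·13.9 = 2552769.3.
Share for C: 687613.5/2552769.3 = 0.26936.
n_C = 150 × 0.26936 = 40.404... → 40.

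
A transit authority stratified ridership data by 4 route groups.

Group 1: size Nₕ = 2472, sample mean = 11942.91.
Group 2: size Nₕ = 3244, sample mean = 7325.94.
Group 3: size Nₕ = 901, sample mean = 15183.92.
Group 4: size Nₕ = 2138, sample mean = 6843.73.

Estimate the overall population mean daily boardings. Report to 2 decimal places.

x̄_st = (Σ Nₕx̄ₕ) / (Σ Nₕ) = (2472·11942.91 + 3244·7325.94 + 901·15183.92 + 2138·6843.73) / 8755
= 81600829.54 / 8755 = 9320.4831... → 9320.48.

9320.48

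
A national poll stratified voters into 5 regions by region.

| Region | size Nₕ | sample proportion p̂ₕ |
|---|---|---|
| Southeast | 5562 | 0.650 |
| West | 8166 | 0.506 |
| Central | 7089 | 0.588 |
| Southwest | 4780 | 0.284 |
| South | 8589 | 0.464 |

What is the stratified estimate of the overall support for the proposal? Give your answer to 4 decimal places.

N = 5562 + 8166 + 7089 + 4780 + 8589 = 34186.
Overall proportion = Σ (Nₕ/N)·p̂ₕ.
Σ Nₕp̂ₕ = 3615.3 + 4131.996 + 4168.332 + 1357.52 + 3985.296 = 17258.444.
17258.444 / 34186 = 0.504840... → 0.5048.

0.5048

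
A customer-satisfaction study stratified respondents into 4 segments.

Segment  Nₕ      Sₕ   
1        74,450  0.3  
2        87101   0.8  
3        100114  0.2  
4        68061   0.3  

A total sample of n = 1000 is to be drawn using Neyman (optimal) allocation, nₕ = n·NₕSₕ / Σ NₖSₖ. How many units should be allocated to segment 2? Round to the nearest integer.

1: NₕSₕ = 74450·0.3 = 22335
2: NₕSₕ = 87101·0.8 = 69680.8
3: NₕSₕ = 100114·0.2 = 20022.8
4: NₕSₕ = 68061·0.3 = 20418.3
Σ NₕSₕ = 132456.9.
n_2 = 1000·69680.8/132456.9 = 526.064... → 526.

526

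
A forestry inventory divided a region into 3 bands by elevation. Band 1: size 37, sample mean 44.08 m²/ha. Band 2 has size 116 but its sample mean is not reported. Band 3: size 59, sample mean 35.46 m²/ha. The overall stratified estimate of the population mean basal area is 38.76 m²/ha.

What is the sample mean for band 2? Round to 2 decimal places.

Σ Nₕx̄ₕ = N·μ, so 116·x̄_2 = 212·38.76 − (37·44.08 + 59·35.46).
= 8217.12 − 3723.1 = 4494.02.
x̄_2 = 4494.02 / 116 = 38.7416... → 38.74.

38.74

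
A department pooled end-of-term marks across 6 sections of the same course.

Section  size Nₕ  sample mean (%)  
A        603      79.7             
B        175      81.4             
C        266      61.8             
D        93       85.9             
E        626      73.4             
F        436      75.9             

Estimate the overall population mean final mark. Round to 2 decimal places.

N = 603 + 175 + 266 + 93 + 626 + 436 = 2199.
The stratified mean weights each stratum mean by its population share Nₕ/N.
Σ Nₕx̄ₕ = 603·79.7 + 175·81.4 + 266·61.8 + 93·85.9 + 626·73.4 + 436·75.9 = 48059.1 + 14245 + 16438.8 + 7988.7 + 45948.4 + 33092.4 = 165772.4.
Divide by N: 165772.4 / 2199 = 75.3854... → 75.39.

75.39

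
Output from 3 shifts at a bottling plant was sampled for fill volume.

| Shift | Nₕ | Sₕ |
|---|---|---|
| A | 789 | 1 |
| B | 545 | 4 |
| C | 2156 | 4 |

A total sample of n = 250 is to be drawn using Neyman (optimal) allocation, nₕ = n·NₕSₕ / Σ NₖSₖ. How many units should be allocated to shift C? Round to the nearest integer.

186

A: NₕSₕ = 789·1 = 789
B: NₕSₕ = 545·4 = 2180
C: NₕSₕ = 2156·4 = 8624
Σ NₕSₕ = 11593.
n_C = 250·8624/11593 = 185.974... → 186.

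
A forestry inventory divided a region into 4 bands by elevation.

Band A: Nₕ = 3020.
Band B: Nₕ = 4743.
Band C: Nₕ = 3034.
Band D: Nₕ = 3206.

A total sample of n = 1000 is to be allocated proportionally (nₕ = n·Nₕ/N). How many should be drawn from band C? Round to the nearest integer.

N = 3020 + 4743 + 3034 + 3206 = 14003.
n_C = 1000·3034/14003 = 216.668... → 217.

217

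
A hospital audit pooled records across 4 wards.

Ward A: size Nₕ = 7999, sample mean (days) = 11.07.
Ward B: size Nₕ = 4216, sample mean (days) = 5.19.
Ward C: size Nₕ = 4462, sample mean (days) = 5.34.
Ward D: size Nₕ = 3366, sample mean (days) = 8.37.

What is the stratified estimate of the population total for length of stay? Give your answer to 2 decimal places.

162430.47

Estimate total by summing Nₕ·x̄ₕ over strata.
7999·11.07 + 4216·5.19 + 4462·5.34 + 3366·8.37 = 88548.93 + 21881.04 + 23827.08 + 28173.42 = 162430.47.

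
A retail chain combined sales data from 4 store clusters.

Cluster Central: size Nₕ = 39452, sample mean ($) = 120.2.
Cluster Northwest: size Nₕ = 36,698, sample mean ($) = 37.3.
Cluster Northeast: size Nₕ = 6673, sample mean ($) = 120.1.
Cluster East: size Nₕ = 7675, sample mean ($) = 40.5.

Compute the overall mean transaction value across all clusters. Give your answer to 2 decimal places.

79.82

N = 90498; weights Wₕ = Nₕ/N = (0.4359, 0.4055, 0.0737, 0.0848).
x̄_st = Σ Wₕ·x̄ₕ = 0.4359·120.2 + 0.4055·37.3 + 0.0737·120.1 + 0.0848·40.5 ≈ 79.8165...
→ 79.82.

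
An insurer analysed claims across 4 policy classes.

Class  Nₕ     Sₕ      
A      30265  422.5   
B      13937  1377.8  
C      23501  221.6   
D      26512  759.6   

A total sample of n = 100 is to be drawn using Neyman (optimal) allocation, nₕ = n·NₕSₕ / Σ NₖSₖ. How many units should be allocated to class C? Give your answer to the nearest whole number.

9

Σ NₕSₕ = 30265·422.5 + 13937·1377.8 + 23501·221.6 + 26512·759.6 = 57335697.9.
Share for C: 5207821.6/57335697.9 = 0.09083.
n_C = 100 × 0.09083 = 9.083... → 9.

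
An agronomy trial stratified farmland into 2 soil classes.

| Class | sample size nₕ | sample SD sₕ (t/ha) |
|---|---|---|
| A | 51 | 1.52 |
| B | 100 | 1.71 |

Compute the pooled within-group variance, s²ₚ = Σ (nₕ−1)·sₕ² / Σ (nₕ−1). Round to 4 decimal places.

2.7182

Degrees of freedom: 50 + 99 = 149.
Σ(nₕ−1)sₕ² = 50·2.3104 + 99·2.9241 = 405.0059.
s²ₚ = 405.0059 / 149 = 2.718160... → 2.7182.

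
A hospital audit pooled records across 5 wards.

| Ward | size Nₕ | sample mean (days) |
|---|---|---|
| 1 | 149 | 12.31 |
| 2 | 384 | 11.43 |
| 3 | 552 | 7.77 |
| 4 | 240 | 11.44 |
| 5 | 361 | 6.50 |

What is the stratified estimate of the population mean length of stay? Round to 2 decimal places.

9.26

N = 149 + 384 + 552 + 240 + 361 = 1686.
The stratified mean weights each stratum mean by its population share Nₕ/N.
Σ Nₕx̄ₕ = 149·12.31 + 384·11.43 + 552·7.77 + 240·11.44 + 361·6.50 = 1834.19 + 4389.12 + 4289.04 + 2745.6 + 2346.5 = 15604.45.
Divide by N: 15604.45 / 1686 = 9.2553... → 9.26.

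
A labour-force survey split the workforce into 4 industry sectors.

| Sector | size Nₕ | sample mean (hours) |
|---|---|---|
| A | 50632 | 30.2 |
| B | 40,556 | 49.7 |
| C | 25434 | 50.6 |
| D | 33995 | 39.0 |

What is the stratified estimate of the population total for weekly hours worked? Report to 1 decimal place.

Estimate total by summing Nₕ·x̄ₕ over strata.
50632·30.2 + 40556·49.7 + 25434·50.6 + 33995·39.0 = 1529086.4 + 2015633.2 + 1286960.4 + 1325805 = 6157485.0.

6157485.0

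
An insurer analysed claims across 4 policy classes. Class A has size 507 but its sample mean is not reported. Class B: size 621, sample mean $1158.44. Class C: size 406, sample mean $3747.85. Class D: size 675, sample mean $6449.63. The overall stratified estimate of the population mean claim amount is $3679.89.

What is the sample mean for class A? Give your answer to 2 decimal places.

Σ Nₕx̄ₕ = N·μ, so 507·x̄_A = 2209·3679.89 − (621·1158.44 + 406·3747.85 + 675·6449.63).
= 8128877.01 − 6594518.59 = 1534358.42.
x̄_A = 1534358.42 / 507 = 3026.3480... → 3026.35.

3026.35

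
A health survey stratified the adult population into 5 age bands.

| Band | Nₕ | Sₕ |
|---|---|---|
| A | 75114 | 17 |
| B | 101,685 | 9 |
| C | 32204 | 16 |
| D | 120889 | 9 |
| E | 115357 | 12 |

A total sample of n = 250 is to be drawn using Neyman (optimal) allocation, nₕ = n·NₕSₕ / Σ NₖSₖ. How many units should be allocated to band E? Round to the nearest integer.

67

A: NₕSₕ = 75114·17 = 1276938
B: NₕSₕ = 101685·9 = 915165
C: NₕSₕ = 32204·16 = 515264
D: NₕSₕ = 120889·9 = 1088001
E: NₕSₕ = 115357·12 = 1384284
Σ NₕSₕ = 5179652.
n_E = 250·1384284/5179652 = 66.814... → 67.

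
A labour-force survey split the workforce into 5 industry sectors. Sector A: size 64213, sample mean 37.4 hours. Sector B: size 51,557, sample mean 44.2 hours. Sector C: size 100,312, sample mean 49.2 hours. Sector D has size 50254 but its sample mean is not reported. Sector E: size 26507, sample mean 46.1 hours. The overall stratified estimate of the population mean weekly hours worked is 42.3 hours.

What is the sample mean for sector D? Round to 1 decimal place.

Σ Nₕx̄ₕ = N·μ, so 50254·x̄_D = 292843·42.3 − (64213·37.4 + 51557·44.2 + 100312·49.2 + 26507·46.1).
= 12387258.9 − 10837708.7 = 1549550.2.
x̄_D = 1549550.2 / 50254 = 30.834... → 30.8.

30.8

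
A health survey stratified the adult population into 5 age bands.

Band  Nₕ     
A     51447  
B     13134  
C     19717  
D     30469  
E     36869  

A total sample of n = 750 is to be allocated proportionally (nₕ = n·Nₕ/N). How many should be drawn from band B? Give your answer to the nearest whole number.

N = 51447 + 13134 + 19717 + 30469 + 36869 = 151636.
n_B = 750·13134/151636 = 64.961... → 65.

65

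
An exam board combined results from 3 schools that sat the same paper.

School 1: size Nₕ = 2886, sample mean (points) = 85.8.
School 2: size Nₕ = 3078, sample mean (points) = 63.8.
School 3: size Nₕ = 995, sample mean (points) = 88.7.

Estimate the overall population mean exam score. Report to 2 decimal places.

76.48

x̄_st = (Σ Nₕx̄ₕ) / (Σ Nₕ) = (2886·85.8 + 3078·63.8 + 995·88.7) / 6959
= 532251.7 / 6959 = 76.4839... → 76.48.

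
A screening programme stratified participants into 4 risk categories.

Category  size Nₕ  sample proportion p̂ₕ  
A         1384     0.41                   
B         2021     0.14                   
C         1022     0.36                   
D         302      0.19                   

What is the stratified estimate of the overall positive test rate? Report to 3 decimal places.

0.270

N = 1384 + 2021 + 1022 + 302 = 4729.
Overall proportion = Σ (Nₕ/N)·p̂ₕ.
Σ Nₕp̂ₕ = 567.44 + 282.94 + 367.92 + 57.38 = 1275.68.
1275.68 / 4729 = 0.26976... → 0.270.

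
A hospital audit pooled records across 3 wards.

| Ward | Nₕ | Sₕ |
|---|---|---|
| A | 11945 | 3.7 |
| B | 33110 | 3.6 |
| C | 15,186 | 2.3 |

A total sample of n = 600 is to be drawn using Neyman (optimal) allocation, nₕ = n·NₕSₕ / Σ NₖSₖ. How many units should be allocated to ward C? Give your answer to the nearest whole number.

106

A: NₕSₕ = 11945·3.7 = 44196.5
B: NₕSₕ = 33110·3.6 = 119196
C: NₕSₕ = 15186·2.3 = 34927.8
Σ NₕSₕ = 198320.3.
n_C = 600·34927.8/198320.3 = 105.671... → 106.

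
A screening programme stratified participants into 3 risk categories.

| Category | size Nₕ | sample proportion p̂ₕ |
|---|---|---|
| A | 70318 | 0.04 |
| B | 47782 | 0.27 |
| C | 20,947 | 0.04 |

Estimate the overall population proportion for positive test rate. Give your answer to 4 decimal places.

0.1190

Wₕ = Nₕ/N with N = 139047: 0.5057, 0.3436, 0.1506.
p̂_st = 0.5057·0.04 + 0.3436·0.27 + 0.1506·0.04 ≈ 0.119037... → 0.1190.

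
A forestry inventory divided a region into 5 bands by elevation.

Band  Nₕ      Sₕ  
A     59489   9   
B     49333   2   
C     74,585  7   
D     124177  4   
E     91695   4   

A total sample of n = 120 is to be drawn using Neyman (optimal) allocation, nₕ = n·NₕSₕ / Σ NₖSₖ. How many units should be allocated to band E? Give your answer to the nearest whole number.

A: NₕSₕ = 59489·9 = 535401
B: NₕSₕ = 49333·2 = 98666
C: NₕSₕ = 74585·7 = 522095
D: NₕSₕ = 124177·4 = 496708
E: NₕSₕ = 91695·4 = 366780
Σ NₕSₕ = 2019650.
n_E = 120·366780/2019650 = 21.793... → 22.

22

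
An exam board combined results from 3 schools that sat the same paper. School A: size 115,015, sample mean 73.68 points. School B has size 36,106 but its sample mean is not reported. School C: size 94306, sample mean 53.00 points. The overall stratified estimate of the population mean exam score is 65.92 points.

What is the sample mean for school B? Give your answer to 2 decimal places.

N = 115015 + 36106 + 94306 = 245427.
Overall total = μ·N = 65.92·245427 = 16178547.84.
Subtract the known strata: 115015·73.68 + 94306·53.00 = 13472523.2.
Remaining total for school B: 16178547.84 − 13472523.2 = 2706024.64.
Divide by its size: 2706024.64 / 36106 = 74.9467... → 74.95.

74.95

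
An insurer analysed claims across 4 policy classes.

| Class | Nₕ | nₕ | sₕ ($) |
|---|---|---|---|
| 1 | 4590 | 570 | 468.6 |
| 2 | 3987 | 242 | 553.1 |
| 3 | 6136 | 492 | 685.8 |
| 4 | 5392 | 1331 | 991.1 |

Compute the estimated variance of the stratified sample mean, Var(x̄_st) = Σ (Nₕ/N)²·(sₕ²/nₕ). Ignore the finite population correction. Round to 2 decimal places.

211.92

N = 20105. Term for each stratum: Wₕ²sₕ²/nₕ.
Var(x̄_st) = 20.07922 + 49.71372 + 89.04149 + 53.08215 = 211.91658 → 211.92.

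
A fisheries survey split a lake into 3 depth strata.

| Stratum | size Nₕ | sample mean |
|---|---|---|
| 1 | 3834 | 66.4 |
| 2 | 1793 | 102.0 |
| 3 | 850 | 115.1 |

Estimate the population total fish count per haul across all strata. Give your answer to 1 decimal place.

535298.6

Population total = Σ Nₕ·x̄ₕ (each stratum's size times its mean).
3834·66.4 + 1793·102.0 + 850·115.1 = 254577.6 + 182886 + 97835 = 535298.6.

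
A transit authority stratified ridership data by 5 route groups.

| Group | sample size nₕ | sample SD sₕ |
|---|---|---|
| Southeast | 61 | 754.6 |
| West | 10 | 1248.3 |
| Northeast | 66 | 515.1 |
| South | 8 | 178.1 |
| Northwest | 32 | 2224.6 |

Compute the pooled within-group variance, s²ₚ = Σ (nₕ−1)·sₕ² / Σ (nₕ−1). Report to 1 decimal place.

1273675.0

Degrees of freedom: 60 + 9 + 65 + 7 + 31 = 172.
Σ(nₕ−1)sₕ² = 60·569421.16 + 9·1558252.89 + 65·265328.01 + 7·31719.61 + 31·4948845.16 = 219072103.49.
s²ₚ = 219072103.49 / 172 = 1273675.020... → 1273675.0.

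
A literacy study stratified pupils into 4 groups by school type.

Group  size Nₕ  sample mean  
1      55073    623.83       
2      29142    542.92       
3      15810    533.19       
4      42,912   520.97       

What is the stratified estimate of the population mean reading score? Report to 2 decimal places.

x̄_st = (Σ Nₕx̄ₕ) / (Σ Nₕ) = (55073·623.83 + 29142·542.92 + 15810·533.19 + 42912·520.97) / 142937
= 80963562.77 / 142937 = 566.4283... → 566.43.

566.43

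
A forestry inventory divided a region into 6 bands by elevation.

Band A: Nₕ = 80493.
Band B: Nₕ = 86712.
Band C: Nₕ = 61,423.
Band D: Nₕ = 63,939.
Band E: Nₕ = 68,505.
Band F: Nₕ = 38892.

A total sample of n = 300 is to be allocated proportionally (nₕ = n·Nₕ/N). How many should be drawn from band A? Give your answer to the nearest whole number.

60

N = 80493 + 86712 + 61423 + 63939 + 68505 + 38892 = 399964.
n_A = 300·80493/399964 = 60.375... → 60.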